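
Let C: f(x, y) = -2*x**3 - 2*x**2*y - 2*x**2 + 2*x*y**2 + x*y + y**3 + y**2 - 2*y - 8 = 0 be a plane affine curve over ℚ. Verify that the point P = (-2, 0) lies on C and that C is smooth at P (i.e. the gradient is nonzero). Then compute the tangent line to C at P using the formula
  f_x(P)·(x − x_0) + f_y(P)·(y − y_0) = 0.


Tangent line at P: -16*x - 12*y - 32 = 0.

Step 1: f(-2, 0) = 0, so P lies on C.
Step 2: partial derivatives
  f_x(x, y) = -6*x**2 - 4*x*y - 4*x + 2*y**2 + y, f_y(x, y) = -2*x**2 + 4*x*y + x + 3*y**2 + 2*y - 2.
  f_x(P) = -16, f_y(P) = -12 (gradient nonzero, so P is smooth).
Step 3: tangent line at P: -16·(x − -2) + -12·(y − 0) = 0.
Expanding: -16*x - 12*y - 32 = 0.


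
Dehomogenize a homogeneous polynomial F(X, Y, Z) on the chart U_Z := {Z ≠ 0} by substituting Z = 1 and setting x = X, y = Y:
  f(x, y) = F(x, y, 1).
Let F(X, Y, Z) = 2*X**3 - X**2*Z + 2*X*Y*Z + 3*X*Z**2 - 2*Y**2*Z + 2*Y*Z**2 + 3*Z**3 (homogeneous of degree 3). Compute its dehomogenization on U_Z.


f(x, y) = 2*x**3 - x**2 + 2*x*y + 3*x - 2*y**2 + 2*y + 3

On U_Z we set Z = 1. Each monomial c·X^i·Y^j·Z^k in F becomes c·x^i·y^j·1^k = c·x^i·y^j.
Substituting Z = 1: F(X, Y, 1) = 2*x**3 - x**2 + 2*x*y + 3*x - 2*y**2 + 2*y + 3.
Note: deg(f) ≤ deg(F) = 3; strict inequality happens when F is divisible by Z (lost terms).


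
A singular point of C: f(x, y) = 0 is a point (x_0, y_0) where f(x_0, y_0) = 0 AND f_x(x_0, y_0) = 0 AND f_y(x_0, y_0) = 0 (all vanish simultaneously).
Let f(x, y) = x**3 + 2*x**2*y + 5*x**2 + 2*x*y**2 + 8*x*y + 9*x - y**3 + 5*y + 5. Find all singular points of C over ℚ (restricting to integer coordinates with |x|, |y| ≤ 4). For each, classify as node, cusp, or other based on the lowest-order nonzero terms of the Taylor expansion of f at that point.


Singular points: {(-1, -1)}; classification: cusp.

Compute partial derivatives:
  f_x = 3*x**2 + 4*x*y + 10*x + 2*y**2 + 8*y + 9.
  f_y = 2*x**2 + 4*x*y + 8*x - 3*y**2 + 5.
Scan x_0 ∈ {−4, ..., 4}. For each x_0, f_y(x_0, y) is a polynomial in y; find its integer roots y ∈ {−4, ..., 4}, then test f_x and f at those candidates.
  x = -4: f_y(-4, y) = -3*y**2 - 16*y + 5; no integer root y with |y| ≤ 4.
  x = -3: f_y(-3, y) = -3*y**2 - 12*y - 1; no integer root y with |y| ≤ 4.
  x = -2: f_y(-2, y) = -3*y**2 - 8*y - 3; no integer root y with |y| ≤ 4.
  x = -1: f_y(-1, y) = -3*y**2 - 4*y - 1; vanishes at y ∈ {-1}. (-1, -1): f_x = 0, f = 0 — SINGULAR.
  x = 0: f_y(0, y) = 5 - 3*y**2; no integer root y with |y| ≤ 4.
  x = 1: f_y(1, y) = -3*y**2 + 4*y + 15; vanishes at y ∈ {3}. (1, 3): f_x = 76 ≠ 0.
  x = 2: f_y(2, y) = -3*y**2 + 8*y + 29; no integer root y with |y| ≤ 4.
  x = 3: f_y(3, y) = -3*y**2 + 12*y + 47; no integer root y with |y| ≤ 4.
  x = 4: f_y(4, y) = -3*y**2 + 16*y + 69; no integer root y with |y| ≤ 4.
Only singular point on the grid: (-1, -1).
Classify: substitute x = -1 + u, y = -1 + v and expand: f = u**3 + 2*u**2*v + 2*u*v**2 - v**3 + v**2.
No constant or linear terms (consistent with a singular point). Quadratic part: v**2. Cubic part: u**3 + 2*u**2*v + 2*u*v**2 - v**3.
The quadratic part v**2 is a perfect square, so there is a single (double) tangent line v = 0, i.e. y = -1. Restricting the cubic part to that line (v = 0) leaves u**3 ≠ 0, so f is not divisible by v and the branch is v² ≈ -u**3 to lowest order — this is a cusp.
Classification: cusp.


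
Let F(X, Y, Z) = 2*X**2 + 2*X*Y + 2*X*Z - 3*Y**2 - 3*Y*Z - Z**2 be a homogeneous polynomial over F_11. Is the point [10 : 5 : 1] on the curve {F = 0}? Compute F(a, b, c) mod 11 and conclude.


F(10,5,1) ≡ 9 (mod 11); P is NOT on the curve.

Evaluate F(10, 5, 1) term-by-term (mod 11).
  2*X**2 ↦ 2·100·1·1 = 200
  2*X*Y ↦ 2·10·5·1 = 100
  2*X*Z ↦ 2·10·1·1 = 20
  -3*Y**2 ↦ -3·1·25·1 = -75
  -3*Y*Z ↦ -3·1·5·1 = -15
  -Z**2 ↦ -1·1·1·1 = -1
Sum: F(10, 5, 1) = (200) + (100) + (20) + (-75) + (-15) + (-1) = 229.
Reducing mod 11: 229 ≡ 9 (mod 11).
Since F(a, b, c) ≡ 9 ≠ 0 (mod 11), P does NOT lie on the curve.


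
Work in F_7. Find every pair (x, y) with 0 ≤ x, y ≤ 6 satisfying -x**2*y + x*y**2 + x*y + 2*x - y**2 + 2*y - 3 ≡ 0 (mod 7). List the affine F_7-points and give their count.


Affine F_7-points: {(1, 4), (5, 0), (5, 1), (6, 1), (6, 6)}; count = 5.

For each of the 49 pairs (x, y) ∈ F_7², evaluate f(x, y) mod 7. Record the zeros.
  x = 0: [0↦4, 1↦5, 2↦4, 3↦1, 4↦3, 5↦3, 6↦1]  zeros at y ∈ ∅
  x = 1: [0↦6, 1↦1, 2↦3, 3↦5, 4↦0, 5↦2, 6↦4]  zeros at y ∈ {4}
  x = 2: [0↦1, 1↦2, 2↦5, 3↦3, 4↦3, 5↦5, 6↦2]  zeros at y ∈ ∅
  x = 3: [0↦3, 1↦1, 2↦3, 3↦2, 4↦5, 5↦5, 6↦2]  zeros at y ∈ ∅
  x = 4: [0↦5, 1↦5, 2↦4, 3↦2, 4↦6, 5↦2, 6↦4]  zeros at y ∈ ∅
  x = 5: [0↦0, 1↦0, 2↦1, 3↦3, 4↦6, 5↦3, 6↦1]  zeros at y ∈ {0, 1}
  x = 6: [0↦2, 1↦0, 2↦1, 3↦5, 4↦5, 5↦1, 6↦0]  zeros at y ∈ {1, 6}
Collecting zeros: affine points = {(1, 4), (5, 0), (5, 1), (6, 1), (6, 6)}.
Total count |C(F_7)_aff| = 5.


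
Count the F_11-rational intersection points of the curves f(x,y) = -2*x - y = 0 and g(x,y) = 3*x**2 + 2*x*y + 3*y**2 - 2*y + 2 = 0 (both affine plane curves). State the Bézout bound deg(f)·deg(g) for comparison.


Common zeros: {(5, 1)}; count = 1; Bézout bound = 2.

deg(f) = 1, deg(g) = 2, so Bézout bound = 2.
Scan x ∈ F_11. For each x, list the y ∈ F_11 with f(x, y) ≡ 0 and those with g(x, y) ≡ 0 (mod 11); the common zeros in that column are the intersection.
  x = 0: f ≡ 0 at y ∈ {0}; g ≡ 0 at y ∈ ∅; common: ∅.
  x = 1: f ≡ 0 at y ∈ {9}; g ≡ 0 at y ∈ ∅; common: ∅.
  x = 2: f ≡ 0 at y ∈ {7}; g ≡ 0 at y ∈ {5, 9}; common: ∅.
  x = 3: f ≡ 0 at y ∈ {5}; g ≡ 0 at y ∈ {8, 9}; common: ∅.
  x = 4: f ≡ 0 at y ∈ {3}; g ≡ 0 at y ∈ ∅; common: ∅.
  x = 5: f ≡ 0 at y ∈ {1}; g ≡ 0 at y ∈ {0, 1}; common: {1}.
  x = 6: f ≡ 0 at y ∈ {10}; g ≡ 0 at y ∈ {0, 4}; common: ∅.
  x = 7: f ≡ 0 at y ∈ {8}; g ≡ 0 at y ∈ ∅; common: ∅.
  x = 8: f ≡ 0 at y ∈ {6}; g ≡ 0 at y ∈ ∅; common: ∅.
  x = 9: f ≡ 0 at y ∈ {4}; g ≡ 0 at y ∈ {1}; common: ∅.
  x = 10: f ≡ 0 at y ∈ {2}; g ≡ 0 at y ∈ {8}; common: ∅.
Collecting: common zeros = {(5, 1)}, so the count is 1.
Comparison with the Bézout bound: 1 ≤ 2 = deg(f)·deg(g), as expected for curves with no common component (the affine F_11-count falls short of the bound because intersections may lie at infinity, over extension fields, or carry multiplicity).


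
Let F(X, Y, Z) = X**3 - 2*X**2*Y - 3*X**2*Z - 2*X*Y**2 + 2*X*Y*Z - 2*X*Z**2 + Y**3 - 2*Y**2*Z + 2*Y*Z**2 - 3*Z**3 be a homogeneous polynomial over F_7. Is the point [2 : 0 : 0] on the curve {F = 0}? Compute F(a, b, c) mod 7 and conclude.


F(2,0,0) ≡ 1 (mod 7); P is NOT on the curve.

Evaluate F(2, 0, 0) term-by-term (mod 7).
  X**3 ↦ 1·8·1·1 = 8
  -2*X**2*Y ↦ -2·4·0·1 = 0
  -3*X**2*Z ↦ -3·4·1·0 = 0
  -2*X*Y**2 ↦ -2·2·0·1 = 0
  2*X*Y*Z ↦ 2·2·0·0 = 0
  -2*X*Z**2 ↦ -2·2·1·0 = 0
  Y**3 ↦ 1·1·0·1 = 0
  -2*Y**2*Z ↦ -2·1·0·0 = 0
  2*Y*Z**2 ↦ 2·1·0·0 = 0
  -3*Z**3 ↦ -3·1·1·0 = 0
Sum: F(2, 0, 0) = (8) + (0) + (0) + (0) + (0) + (0) + (0) + (0) + (0) + (0) = 8.
Reducing mod 7: 8 ≡ 1 (mod 7).
Since F(a, b, c) ≡ 1 ≠ 0 (mod 7), P does NOT lie on the curve.


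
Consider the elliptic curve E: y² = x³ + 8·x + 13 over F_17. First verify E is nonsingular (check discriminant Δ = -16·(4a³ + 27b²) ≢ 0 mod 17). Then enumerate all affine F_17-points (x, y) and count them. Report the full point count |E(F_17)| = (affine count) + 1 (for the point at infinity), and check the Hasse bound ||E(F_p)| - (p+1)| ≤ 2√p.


Affine points = {(0, 8), (0, 9), (3, 8), (3, 9), (5, 5), (5, 12), (7, 2), (7, 15), (9, 7), (9, 10), (11, 2), (11, 15), (12, 1), (12, 16), (13, 6), (13, 11), (14, 8), (14, 9), (16, 2), (16, 15)}; affine count = 20; |E(F_17)| = 21.

Discriminant check: Δ ∝ 4a³ + 27b² = 4·8³ + 27·13² = 4·512 + 27·169 ≡ 15 (mod 17). Nonzero ⇒ E is nonsingular.
For each x ∈ F_17, compute rhs = x³ + 8·x + 13 mod 17, then count y ∈ F_17 with y² ≡ rhs.
  x = 0: rhs = 13, matching y values: 8, 9 (2 points).
  x = 1: rhs = 5, matching y values: none (0 points).
  x = 2: rhs = 3, matching y values: none (0 points).
  x = 3: rhs = 13, matching y values: 8, 9 (2 points).
  x = 4: rhs = 7, matching y values: none (0 points).
  x = 5: rhs = 8, matching y values: 5, 12 (2 points).
  x = 6: rhs = 5, matching y values: none (0 points).
  x = 7: rhs = 4, matching y values: 2, 15 (2 points).
  x = 8: rhs = 11, matching y values: none (0 points).
  x = 9: rhs = 15, matching y values: 7, 10 (2 points).
  x = 10: rhs = 5, matching y values: none (0 points).
  x = 11: rhs = 4, matching y values: 2, 15 (2 points).
  x = 12: rhs = 1, matching y values: 1, 16 (2 points).
  x = 13: rhs = 2, matching y values: 6, 11 (2 points).
  x = 14: rhs = 13, matching y values: 8, 9 (2 points).
  x = 15: rhs = 6, matching y values: none (0 points).
  x = 16: rhs = 4, matching y values: 2, 15 (2 points).
Total affine count: 20.
Full point count |E(F_17)| = 20 + 1 = 21.
Hasse bound: |21 − (17+1)| = |3| = 3 ≤ 2√17 ≈ 8.2462 ✓.


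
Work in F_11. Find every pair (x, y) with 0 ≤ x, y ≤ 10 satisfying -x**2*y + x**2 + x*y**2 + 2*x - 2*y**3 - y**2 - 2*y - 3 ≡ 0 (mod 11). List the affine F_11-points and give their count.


Affine F_11-points: {(0, 10), (1, 0), (1, 2), (1, 9), (4, 10), (5, 2), (5, 5), (5, 6), (7, 4), (7, 6), (8, 0), (8, 9), (10, 1), (10, 4), (10, 5)}; count = 15.

For each of the 121 pairs (x, y) ∈ F_11², evaluate f(x, y) mod 11. Record the zeros.
  x = 0: [0↦8, 1↦3, 2↦6, 3↦5, 4↦10, 5↦9, 6↦1, 7↦7, 8↦4, 9↦2, 10↦0]  zeros at y ∈ {10}
  x = 1: [0↦0, 1↦6, 2↦0, 3↦3, 4↦3, 5↦10, 6↦1, 7↦8, 8↦8, 9↦0, 10↦5]  zeros at y ∈ {0, 2, 9}
  x = 2: [0↦5, 1↦9, 2↦3, 3↦8, 4↦1, 5↦3, 6↦2, 7↦8, 8↦9, 9↦4, 10↦3]  zeros at y ∈ ∅
  x = 3: [0↦1, 1↦1, 2↦4, 3↦9, 4↦4, 5↦10, 6↦4, 7↦7, 8↦7, 9↦3, 10↦5]  zeros at y ∈ ∅
  x = 4: [0↦10, 1↦4, 2↦3, 3↦6, 4↦1, 5↦9, 6↦7, 7↦5, 8↦2, 9↦8, 10↦0]  zeros at y ∈ {10}
  x = 5: [0↦10, 1↦7, 2↦0, 3↦10, 4↦3, 5↦0, 6↦0, 7↦2, 8↦5, 9↦8, 10↦10]  zeros at y ∈ {2, 5, 6}
  x = 6: [0↦1, 1↦10, 2↦6, 3↦10, 4↦10, 5↦5, 6↦5, 7↦9, 8↦5, 9↦3, 10↦2]  zeros at y ∈ ∅
  x = 7: [0↦5, 1↦2, 2↦10, 3↦6, 4↦0, 5↦2, 6↦0, 7↦4, 8↦2, 9↦4, 10↦9]  zeros at y ∈ {4, 6}
  x = 8: [0↦0, 1↦5, 2↦1, 3↦9, 4↦6, 5↦2, 6↦7, 7↦9, 8↦7, 9↦0, 10↦9]  zeros at y ∈ {0, 9}
  x = 9: [0↦8, 1↦8, 2↦1, 3↦8, 4↦6, 5↦5, 6↦4, 7↦2, 8↦9, 9↦2, 10↦2]  zeros at y ∈ ∅
  x = 10: [0↦7, 1↦0, 2↦10, 3↦3, 4↦0, 5↦0, 6↦2, 7↦5, 8↦8, 9↦10, 10↦10]  zeros at y ∈ {1, 4, 5}
Collecting zeros: affine points = {(0, 10), (1, 0), (1, 2), (1, 9), (4, 10), (5, 2), (5, 5), (5, 6), (7, 4), (7, 6), (8, 0), (8, 9), (10, 1), (10, 4), (10, 5)}.
Total count |C(F_11)_aff| = 15.


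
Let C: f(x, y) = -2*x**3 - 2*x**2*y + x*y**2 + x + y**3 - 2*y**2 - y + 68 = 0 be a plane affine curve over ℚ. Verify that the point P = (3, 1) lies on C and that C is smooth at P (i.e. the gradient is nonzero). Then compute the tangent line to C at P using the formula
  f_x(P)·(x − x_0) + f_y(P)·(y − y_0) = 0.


Tangent line at P: -64*x - 14*y + 206 = 0.

Step 1: f(3, 1) = 0, so P lies on C.
Step 2: partial derivatives
  f_x(x, y) = -6*x**2 - 4*x*y + y**2 + 1, f_y(x, y) = -2*x**2 + 2*x*y + 3*y**2 - 4*y - 1.
  f_x(P) = -64, f_y(P) = -14 (gradient nonzero, so P is smooth).
Step 3: tangent line at P: -64·(x − 3) + -14·(y − 1) = 0.
Expanding: -64*x - 14*y + 206 = 0.


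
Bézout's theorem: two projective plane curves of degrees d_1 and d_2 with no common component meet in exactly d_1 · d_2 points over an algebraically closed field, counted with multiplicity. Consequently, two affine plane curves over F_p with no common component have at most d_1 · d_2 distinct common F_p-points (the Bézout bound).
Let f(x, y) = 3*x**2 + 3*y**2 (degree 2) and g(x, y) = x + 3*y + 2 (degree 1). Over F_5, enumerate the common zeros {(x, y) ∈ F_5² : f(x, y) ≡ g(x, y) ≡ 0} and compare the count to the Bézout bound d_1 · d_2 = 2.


Common zeros: {(4, 3)}; count = 1; Bézout bound = 2.

deg(f) = 2, deg(g) = 1, so Bézout bound = 2.
Scan x ∈ F_5. For each x, list the y ∈ F_5 with f(x, y) ≡ 0 and those with g(x, y) ≡ 0 (mod 5); the common zeros in that column are the intersection.
  x = 0: f ≡ 0 at y ∈ {0}; g ≡ 0 at y ∈ {1}; common: ∅.
  x = 1: f ≡ 0 at y ∈ {2, 3}; g ≡ 0 at y ∈ {4}; common: ∅.
  x = 2: f ≡ 0 at y ∈ {1, 4}; g ≡ 0 at y ∈ {2}; common: ∅.
  x = 3: f ≡ 0 at y ∈ {1, 4}; g ≡ 0 at y ∈ {0}; common: ∅.
  x = 4: f ≡ 0 at y ∈ {2, 3}; g ≡ 0 at y ∈ {3}; common: {3}.
Collecting: common zeros = {(4, 3)}, so the count is 1.
Comparison with the Bézout bound: 1 ≤ 2 = deg(f)·deg(g), as expected for curves with no common component (the affine F_5-count falls short of the bound because intersections may lie at infinity, over extension fields, or carry multiplicity).


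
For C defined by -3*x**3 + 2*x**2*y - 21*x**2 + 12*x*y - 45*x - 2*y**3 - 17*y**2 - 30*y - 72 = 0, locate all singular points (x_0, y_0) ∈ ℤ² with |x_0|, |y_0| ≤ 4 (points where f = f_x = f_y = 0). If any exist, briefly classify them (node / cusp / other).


Singular points: {(-3, -3)}; classification: cusp.

Compute partial derivatives:
  f_x = -9*x**2 + 4*x*y - 42*x + 12*y - 45.
  f_y = 2*x**2 + 12*x - 6*y**2 - 34*y - 30.
Scan x_0 ∈ {−4, ..., 4}. For each x_0, f_y(x_0, y) is a polynomial in y; find its integer roots y ∈ {−4, ..., 4}, then test f_x and f at those candidates.
  x = -4: f_y(-4, y) = -6*y**2 - 34*y - 46; no integer root y with |y| ≤ 4.
  x = -3: f_y(-3, y) = -6*y**2 - 34*y - 48; vanishes at y ∈ {-3}. (-3, -3): f_x = 0, f = 0 — SINGULAR.
  x = -2: f_y(-2, y) = -6*y**2 - 34*y - 46; no integer root y with |y| ≤ 4.
  x = -1: f_y(-1, y) = -6*y**2 - 34*y - 40; vanishes at y ∈ {-4}. (-1, -4): f_x = -44 ≠ 0.
  x = 0: f_y(0, y) = -6*y**2 - 34*y - 30; no integer root y with |y| ≤ 4.
  x = 1: f_y(1, y) = -6*y**2 - 34*y - 16; no integer root y with |y| ≤ 4.
  x = 2: f_y(2, y) = -6*y**2 - 34*y + 2; no integer root y with |y| ≤ 4.
  x = 3: f_y(3, y) = -6*y**2 - 34*y + 24; no integer root y with |y| ≤ 4.
  x = 4: f_y(4, y) = -6*y**2 - 34*y + 50; no integer root y with |y| ≤ 4.
Only singular point on the grid: (-3, -3).
Classify: substitute x = -3 + u, y = -3 + v and expand: f = -3*u**3 + 2*u**2*v - 2*v**3 + v**2.
No constant or linear terms (consistent with a singular point). Quadratic part: v**2. Cubic part: -3*u**3 + 2*u**2*v - 2*v**3.
The quadratic part v**2 is a perfect square, so there is a single (double) tangent line v = 0, i.e. y = -3. Restricting the cubic part to that line (v = 0) leaves -3*u**3 ≠ 0, so f is not divisible by v and the branch is v² ≈ 3*u**3 to lowest order — this is a cusp.
Classification: cusp.


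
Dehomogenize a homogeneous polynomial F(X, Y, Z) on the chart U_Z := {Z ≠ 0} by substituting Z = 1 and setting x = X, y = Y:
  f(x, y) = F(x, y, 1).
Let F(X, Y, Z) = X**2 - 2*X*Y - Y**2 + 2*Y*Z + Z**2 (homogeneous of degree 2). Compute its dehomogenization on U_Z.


f(x, y) = x**2 - 2*x*y - y**2 + 2*y + 1

On U_Z we set Z = 1. Each monomial c·X^i·Y^j·Z^k in F becomes c·x^i·y^j·1^k = c·x^i·y^j.
Substituting Z = 1: F(X, Y, 1) = x**2 - 2*x*y - y**2 + 2*y + 1.
Note: deg(f) ≤ deg(F) = 2; strict inequality happens when F is divisible by Z (lost terms).


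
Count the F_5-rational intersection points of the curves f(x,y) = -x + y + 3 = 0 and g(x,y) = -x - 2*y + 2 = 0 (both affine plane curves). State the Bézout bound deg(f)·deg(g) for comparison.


Common zeros: {(1, 3)}; count = 1; Bézout bound = 1.

deg(f) = 1, deg(g) = 1, so Bézout bound = 1.
Scan x ∈ F_5. For each x, list the y ∈ F_5 with f(x, y) ≡ 0 and those with g(x, y) ≡ 0 (mod 5); the common zeros in that column are the intersection.
  x = 0: f ≡ 0 at y ∈ {2}; g ≡ 0 at y ∈ {1}; common: ∅.
  x = 1: f ≡ 0 at y ∈ {3}; g ≡ 0 at y ∈ {3}; common: {3}.
  x = 2: f ≡ 0 at y ∈ {4}; g ≡ 0 at y ∈ {0}; common: ∅.
  x = 3: f ≡ 0 at y ∈ {0}; g ≡ 0 at y ∈ {2}; common: ∅.
  x = 4: f ≡ 0 at y ∈ {1}; g ≡ 0 at y ∈ {4}; common: ∅.
Collecting: common zeros = {(1, 3)}, so the count is 1.
Comparison with the Bézout bound: 1 ≤ 1 = deg(f)·deg(g), as expected for curves with no common component (the bound is attained).


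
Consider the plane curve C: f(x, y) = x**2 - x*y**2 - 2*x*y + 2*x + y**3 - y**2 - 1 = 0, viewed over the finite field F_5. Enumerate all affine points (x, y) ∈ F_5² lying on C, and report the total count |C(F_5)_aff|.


Affine F_5-points: {(1, 3), (2, 2), (2, 3), (3, 1), (3, 4), (4, 2), (4, 4)}; count = 7.

For each of the 25 pairs (x, y) ∈ F_5², evaluate f(x, y) mod 5. Record the zeros.
  x = 0: [0↦4, 1↦4, 2↦3, 3↦2, 4↦2]  zeros at y ∈ ∅
  x = 1: [0↦2, 1↦4, 2↦3, 3↦0, 4↦1]  zeros at y ∈ {3}
  x = 2: [0↦2, 1↦1, 2↦0, 3↦0, 4↦2]  zeros at y ∈ {2, 3}
  x = 3: [0↦4, 1↦0, 2↦4, 3↦2, 4↦0]  zeros at y ∈ {1, 4}
  x = 4: [0↦3, 1↦1, 2↦0, 3↦1, 4↦0]  zeros at y ∈ {2, 4}
Collecting zeros: affine points = {(1, 3), (2, 2), (2, 3), (3, 1), (3, 4), (4, 2), (4, 4)}.
Total count |C(F_5)_aff| = 7.


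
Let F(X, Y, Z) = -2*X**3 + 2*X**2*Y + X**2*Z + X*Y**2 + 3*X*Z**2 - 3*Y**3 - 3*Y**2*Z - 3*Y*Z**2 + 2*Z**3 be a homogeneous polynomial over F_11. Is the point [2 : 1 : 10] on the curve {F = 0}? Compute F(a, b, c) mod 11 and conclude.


F(2,1,10) ≡ 2 (mod 11); P is NOT on the curve.

Evaluate F(2, 1, 10) term-by-term (mod 11).
  -2*X**3 ↦ -2·8·1·1 = -16
  2*X**2*Y ↦ 2·4·1·1 = 8
  X**2*Z ↦ 1·4·1·10 = 40
  X*Y**2 ↦ 1·2·1·1 = 2
  3*X*Z**2 ↦ 3·2·1·100 = 600
  -3*Y**3 ↦ -3·1·1·1 = -3
  -3*Y**2*Z ↦ -3·1·1·10 = -30
  -3*Y*Z**2 ↦ -3·1·1·100 = -300
  2*Z**3 ↦ 2·1·1·1000 = 2000
Sum: F(2, 1, 10) = (-16) + (8) + (40) + (2) + (600) + (-3) + (-30) + (-300) + (2000) = 2301.
Reducing mod 11: 2301 ≡ 2 (mod 11).
Since F(a, b, c) ≡ 2 ≠ 0 (mod 11), P does NOT lie on the curve.


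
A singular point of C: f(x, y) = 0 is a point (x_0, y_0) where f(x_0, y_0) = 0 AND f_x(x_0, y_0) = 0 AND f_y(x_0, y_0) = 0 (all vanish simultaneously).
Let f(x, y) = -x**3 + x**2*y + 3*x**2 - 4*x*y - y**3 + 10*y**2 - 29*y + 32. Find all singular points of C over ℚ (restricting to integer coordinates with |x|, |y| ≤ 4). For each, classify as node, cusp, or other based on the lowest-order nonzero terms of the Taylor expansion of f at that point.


Singular points: {(2, 3)}; classification: cusp.

Compute partial derivatives:
  f_x = -3*x**2 + 2*x*y + 6*x - 4*y.
  f_y = x**2 - 4*x - 3*y**2 + 20*y - 29.
Scan x_0 ∈ {−4, ..., 4}. For each x_0, f_y(x_0, y) is a polynomial in y; find its integer roots y ∈ {−4, ..., 4}, then test f_x and f at those candidates.
  x = -4: f_y(-4, y) = -3*y**2 + 20*y + 3; no integer root y with |y| ≤ 4.
  x = -3: f_y(-3, y) = -3*y**2 + 20*y - 8; no integer root y with |y| ≤ 4.
  x = -2: f_y(-2, y) = -3*y**2 + 20*y - 17; vanishes at y ∈ {1}. (-2, 1): f_x = -32 ≠ 0.
  x = -1: f_y(-1, y) = -3*y**2 + 20*y - 24; no integer root y with |y| ≤ 4.
  x = 0: f_y(0, y) = -3*y**2 + 20*y - 29; no integer root y with |y| ≤ 4.
  x = 1: f_y(1, y) = -3*y**2 + 20*y - 32; vanishes at y ∈ {4}. (1, 4): f_x = -5 ≠ 0.
  x = 2: f_y(2, y) = -3*y**2 + 20*y - 33; vanishes at y ∈ {3}. (2, 3): f_x = 0, f = 0 — SINGULAR.
  x = 3: f_y(3, y) = -3*y**2 + 20*y - 32; vanishes at y ∈ {4}. (3, 4): f_x = -1 ≠ 0.
  x = 4: f_y(4, y) = -3*y**2 + 20*y - 29; no integer root y with |y| ≤ 4.
Only singular point on the grid: (2, 3).
Classify: substitute x = 2 + u, y = 3 + v and expand: f = -u**3 + u**2*v - v**3 + v**2.
No constant or linear terms (consistent with a singular point). Quadratic part: v**2. Cubic part: -u**3 + u**2*v - v**3.
The quadratic part v**2 is a perfect square, so there is a single (double) tangent line v = 0, i.e. y = 3. Restricting the cubic part to that line (v = 0) leaves -u**3 ≠ 0, so f is not divisible by v and the branch is v² ≈ u**3 to lowest order — this is a cusp.
Classification: cusp.


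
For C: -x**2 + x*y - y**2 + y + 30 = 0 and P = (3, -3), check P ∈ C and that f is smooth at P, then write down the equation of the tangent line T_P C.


Tangent line at P: -9*x + 10*y + 57 = 0.

Step 1: f(3, -3) = 0, so P lies on C.
Step 2: partial derivatives
  f_x(x, y) = -2*x + y, f_y(x, y) = x - 2*y + 1.
  f_x(P) = -9, f_y(P) = 10 (gradient nonzero, so P is smooth).
Step 3: tangent line at P: -9·(x − 3) + 10·(y − -3) = 0.
Expanding: -9*x + 10*y + 57 = 0.


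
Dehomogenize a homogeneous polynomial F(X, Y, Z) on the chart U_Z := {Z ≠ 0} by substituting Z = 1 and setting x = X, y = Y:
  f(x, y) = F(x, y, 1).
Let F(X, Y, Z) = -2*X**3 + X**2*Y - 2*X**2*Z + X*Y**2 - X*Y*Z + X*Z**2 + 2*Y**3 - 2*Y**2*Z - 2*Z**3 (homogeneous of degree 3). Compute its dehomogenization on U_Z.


f(x, y) = -2*x**3 + x**2*y - 2*x**2 + x*y**2 - x*y + x + 2*y**3 - 2*y**2 - 2

On U_Z we set Z = 1. Each monomial c·X^i·Y^j·Z^k in F becomes c·x^i·y^j·1^k = c·x^i·y^j.
Substituting Z = 1: F(X, Y, 1) = -2*x**3 + x**2*y - 2*x**2 + x*y**2 - x*y + x + 2*y**3 - 2*y**2 - 2.
Note: deg(f) ≤ deg(F) = 3; strict inequality happens when F is divisible by Z (lost terms).


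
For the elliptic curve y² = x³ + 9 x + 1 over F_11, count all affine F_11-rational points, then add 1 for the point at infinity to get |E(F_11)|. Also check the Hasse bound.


Affine points = {(0, 1), (0, 10), (1, 0), (2, 4), (2, 7), (3, 0), (7, 0)}; affine count = 7; |E(F_11)| = 8.

Discriminant check: Δ ∝ 4a³ + 27b² = 4·9³ + 27·1² = 4·729 + 27·1 ≡ 6 (mod 11). Nonzero ⇒ E is nonsingular.
For each x ∈ F_11, compute rhs = x³ + 9·x + 1 mod 11, then count y ∈ F_11 with y² ≡ rhs.
  x = 0: rhs = 1, matching y values: 1, 10 (2 points).
  x = 1: rhs = 0, matching y values: 0 (1 points).
  x = 2: rhs = 5, matching y values: 4, 7 (2 points).
  x = 3: rhs = 0, matching y values: 0 (1 points).
  x = 4: rhs = 2, matching y values: none (0 points).
  x = 5: rhs = 6, matching y values: none (0 points).
  x = 6: rhs = 7, matching y values: none (0 points).
  x = 7: rhs = 0, matching y values: 0 (1 points).
  x = 8: rhs = 2, matching y values: none (0 points).
  x = 9: rhs = 8, matching y values: none (0 points).
  x = 10: rhs = 2, matching y values: none (0 points).
Total affine count: 7.
Full point count |E(F_11)| = 7 + 1 = 8.
Hasse bound: |8 − (11+1)| = |-4| = 4 ≤ 2√11 ≈ 6.6332 ✓.


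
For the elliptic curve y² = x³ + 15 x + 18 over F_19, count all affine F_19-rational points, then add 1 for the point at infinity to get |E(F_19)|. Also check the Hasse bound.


Affine points = {(4, 3), (4, 16), (5, 3), (5, 16), (6, 1), (6, 18), (8, 2), (8, 17), (10, 3), (10, 16), (12, 8), (12, 11), (13, 4), (13, 15)}; affine count = 14; |E(F_19)| = 15.

Discriminant check: Δ ∝ 4a³ + 27b² = 4·15³ + 27·18² = 4·3375 + 27·324 ≡ 18 (mod 19). Nonzero ⇒ E is nonsingular.
For each x ∈ F_19, compute rhs = x³ + 15·x + 18 mod 19, then count y ∈ F_19 with y² ≡ rhs.
  x = 0: rhs = 18, matching y values: none (0 points).
  x = 1: rhs = 15, matching y values: none (0 points).
  x = 2: rhs = 18, matching y values: none (0 points).
  x = 3: rhs = 14, matching y values: none (0 points).
  x = 4: rhs = 9, matching y values: 3, 16 (2 points).
  x = 5: rhs = 9, matching y values: 3, 16 (2 points).
  x = 6: rhs = 1, matching y values: 1, 18 (2 points).
  x = 7: rhs = 10, matching y values: none (0 points).
  x = 8: rhs = 4, matching y values: 2, 17 (2 points).
  x = 9: rhs = 8, matching y values: none (0 points).
  x = 10: rhs = 9, matching y values: 3, 16 (2 points).
  x = 11: rhs = 13, matching y values: none (0 points).
  x = 12: rhs = 7, matching y values: 8, 11 (2 points).
  x = 13: rhs = 16, matching y values: 4, 15 (2 points).
  x = 14: rhs = 8, matching y values: none (0 points).
  x = 15: rhs = 8, matching y values: none (0 points).
  x = 16: rhs = 3, matching y values: none (0 points).
  x = 17: rhs = 18, matching y values: none (0 points).
  x = 18: rhs = 2, matching y values: none (0 points).
Total affine count: 14.
Full point count |E(F_19)| = 14 + 1 = 15.
Hasse bound: |15 − (19+1)| = |-5| = 5 ≤ 2√19 ≈ 8.7178 ✓.


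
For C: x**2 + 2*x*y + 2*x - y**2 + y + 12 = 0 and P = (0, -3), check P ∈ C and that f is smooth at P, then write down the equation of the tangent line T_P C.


Tangent line at P: -4*x + 7*y + 21 = 0.

Step 1: f(0, -3) = 0, so P lies on C.
Step 2: partial derivatives
  f_x(x, y) = 2*x + 2*y + 2, f_y(x, y) = 2*x - 2*y + 1.
  f_x(P) = -4, f_y(P) = 7 (gradient nonzero, so P is smooth).
Step 3: tangent line at P: -4·(x − 0) + 7·(y − -3) = 0.
Expanding: -4*x + 7*y + 21 = 0.


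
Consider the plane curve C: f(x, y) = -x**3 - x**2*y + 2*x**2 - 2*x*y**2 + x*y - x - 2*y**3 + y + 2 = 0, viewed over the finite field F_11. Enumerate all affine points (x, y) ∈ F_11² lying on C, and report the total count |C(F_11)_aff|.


Affine F_11-points: {(1, 4), (2, 0), (4, 1), (4, 5), (10, 3), (10, 10)}; count = 6.

For each of the 121 pairs (x, y) ∈ F_11², evaluate f(x, y) mod 11. Record the zeros.
  x = 0: [0↦2, 1↦1, 2↦10, 3↦6, 4↦10, 5↦10, 6↦5, 7↦5, 8↦9, 9↦5, 10↦3]  zeros at y ∈ ∅
  x = 1: [0↦2, 1↦10, 2↦2, 3↦10, 4↦0, 5↦4, 6↦10, 7↦6, 8↦2, 9↦8, 10↦1]  zeros at y ∈ {4}
  x = 2: [0↦0, 1↦4, 2↦10, 3↦6, 4↦2, 5↦8, 6↦1, 7↦2, 8↦10, 9↦2, 10↦10]  zeros at y ∈ {0}
  x = 3: [0↦1, 1↦10, 2↦6, 3↦10, 4↦10, 5↦5, 6↦5, 7↦9, 8↦5, 9↦3, 10↦2]  zeros at y ∈ ∅
  x = 4: [0↦10, 1↦0, 2↦6, 3↦5, 4↦7, 5↦0, 6↦5, 7↦10, 8↦3, 9↦5, 10↦4]  zeros at y ∈ {1, 5}
  x = 5: [0↦10, 1↦1, 2↦4, 3↦7, 4↦9, 5↦9, 6↦6, 7↦10, 8↦9, 9↦2, 10↦10]  zeros at y ∈ ∅
  x = 6: [0↦6, 1↦7, 2↦5, 3↦10, 4↦10, 5↦4, 6↦2, 7↦3, 8↦6, 9↦10, 10↦3]  zeros at y ∈ ∅
  x = 7: [0↦3, 1↦1, 2↦3, 3↦8, 4↦4, 5↦1, 6↦9, 7↦5, 8↦10, 9↦1, 10↦10]  zeros at y ∈ ∅
  x = 8: [0↦6, 1↦10, 2↦3, 3↦6, 4↦7, 5↦5, 6↦10, 7↦10, 8↦4, 9↦2, 10↦3]  zeros at y ∈ ∅
  x = 9: [0↦9, 1↦6, 2↦10, 3↦9, 4↦2, 5↦10, 6↦10, 7↦1, 8↦4, 9↦7, 10↦9]  zeros at y ∈ ∅
  x = 10: [0↦6, 1↦5, 2↦7, 3↦0, 4↦5, 5↦10, 6↦3, 7↦5, 8↦4, 9↦10, 10↦0]  zeros at y ∈ {3, 10}
Collecting zeros: affine points = {(1, 4), (2, 0), (4, 1), (4, 5), (10, 3), (10, 10)}.
Total count |C(F_11)_aff| = 6.


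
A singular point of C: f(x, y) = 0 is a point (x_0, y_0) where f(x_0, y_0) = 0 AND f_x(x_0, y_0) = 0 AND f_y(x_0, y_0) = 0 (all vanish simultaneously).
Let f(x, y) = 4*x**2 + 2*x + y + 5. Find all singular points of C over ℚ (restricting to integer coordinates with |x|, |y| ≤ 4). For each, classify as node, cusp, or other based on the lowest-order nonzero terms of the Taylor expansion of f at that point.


No singular points in the scanned grid; C is smooth there.

Compute partial derivatives:
  f_x = 8*x + 2.
  f_y = 1.
f_y = 1 is a nonzero constant, so f_y never vanishes: no point (x, y) can satisfy f = f_x = f_y = 0. In particular no (x, y) ∈ {−4, ..., 4}² is singular; the curve is smooth.


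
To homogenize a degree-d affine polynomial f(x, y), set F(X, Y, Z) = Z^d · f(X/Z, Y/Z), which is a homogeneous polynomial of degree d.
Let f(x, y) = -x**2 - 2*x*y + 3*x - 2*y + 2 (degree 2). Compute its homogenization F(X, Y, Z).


F(X, Y, Z) = -X**2 - 2*X*Y + 3*X*Z - 2*Y*Z + 2*Z**2

deg(f) = 2.
Substitute x = X/Z, y = Y/Z into f, then multiply by Z^2.
  monomial -1·x^2·y^0 ↦ -1·X^2·Y^0·Z^0.
  monomial -2·x^1·y^1 ↦ -2·X^1·Y^1·Z^0.
  monomial 3·x^1·y^0 ↦ 3·X^1·Y^0·Z^1.
  monomial -2·x^0·y^1 ↦ -2·X^0·Y^1·Z^1.
  monomial 2·x^0·y^0 ↦ 2·X^0·Y^0·Z^2.
Collecting: F(X, Y, Z) = -X**2 - 2*X*Y + 3*X*Z - 2*Y*Z + 2*Z**2.


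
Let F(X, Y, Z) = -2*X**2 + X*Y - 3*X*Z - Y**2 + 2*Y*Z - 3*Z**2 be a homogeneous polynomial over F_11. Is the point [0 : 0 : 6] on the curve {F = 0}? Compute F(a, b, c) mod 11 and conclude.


F(0,0,6) ≡ 2 (mod 11); P is NOT on the curve.

Evaluate F(0, 0, 6) term-by-term (mod 11).
  -2*X**2 ↦ -2·0·1·1 = 0
  X*Y ↦ 1·0·0·1 = 0
  -3*X*Z ↦ -3·0·1·6 = 0
  -Y**2 ↦ -1·1·0·1 = 0
  2*Y*Z ↦ 2·1·0·6 = 0
  -3*Z**2 ↦ -3·1·1·36 = -108
Sum: F(0, 0, 6) = (0) + (0) + (0) + (0) + (0) + (-108) = -108.
Reducing mod 11: -108 ≡ 2 (mod 11).
Since F(a, b, c) ≡ 2 ≠ 0 (mod 11), P does NOT lie on the curve.


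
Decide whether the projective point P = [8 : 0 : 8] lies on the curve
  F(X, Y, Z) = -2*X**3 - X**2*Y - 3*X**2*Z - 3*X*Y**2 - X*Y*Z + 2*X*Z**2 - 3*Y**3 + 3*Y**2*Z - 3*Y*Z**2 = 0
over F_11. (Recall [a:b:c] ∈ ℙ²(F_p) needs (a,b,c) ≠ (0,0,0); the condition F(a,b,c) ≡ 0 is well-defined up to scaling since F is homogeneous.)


F(8,0,8) ≡ 4 (mod 11); P is NOT on the curve.

Evaluate F(8, 0, 8) term-by-term (mod 11).
  -2*X**3 ↦ -2·512·1·1 = -1024
  -X**2*Y ↦ -1·64·0·1 = 0
  -3*X**2*Z ↦ -3·64·1·8 = -1536
  -3*X*Y**2 ↦ -3·8·0·1 = 0
  -X*Y*Z ↦ -1·8·0·8 = 0
  2*X*Z**2 ↦ 2·8·1·64 = 1024
  -3*Y**3 ↦ -3·1·0·1 = 0
  3*Y**2*Z ↦ 3·1·0·8 = 0
  -3*Y*Z**2 ↦ -3·1·0·64 = 0
Sum: F(8, 0, 8) = (-1024) + (0) + (-1536) + (0) + (0) + (1024) + (0) + (0) + (0) = -1536.
Reducing mod 11: -1536 ≡ 4 (mod 11).
Since F(a, b, c) ≡ 4 ≠ 0 (mod 11), P does NOT lie on the curve.


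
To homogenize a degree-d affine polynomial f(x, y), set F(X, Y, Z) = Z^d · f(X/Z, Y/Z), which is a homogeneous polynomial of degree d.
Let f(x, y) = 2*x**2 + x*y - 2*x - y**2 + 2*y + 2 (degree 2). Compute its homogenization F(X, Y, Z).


F(X, Y, Z) = 2*X**2 + X*Y - 2*X*Z - Y**2 + 2*Y*Z + 2*Z**2

deg(f) = 2.
Substitute x = X/Z, y = Y/Z into f, then multiply by Z^2.
  monomial 2·x^2·y^0 ↦ 2·X^2·Y^0·Z^0.
  monomial 1·x^1·y^1 ↦ 1·X^1·Y^1·Z^0.
  monomial -2·x^1·y^0 ↦ -2·X^1·Y^0·Z^1.
  monomial -1·x^0·y^2 ↦ -1·X^0·Y^2·Z^0.
  monomial 2·x^0·y^1 ↦ 2·X^0·Y^1·Z^1.
  monomial 2·x^0·y^0 ↦ 2·X^0·Y^0·Z^2.
Collecting: F(X, Y, Z) = 2*X**2 + X*Y - 2*X*Z - Y**2 + 2*Y*Z + 2*Z**2.


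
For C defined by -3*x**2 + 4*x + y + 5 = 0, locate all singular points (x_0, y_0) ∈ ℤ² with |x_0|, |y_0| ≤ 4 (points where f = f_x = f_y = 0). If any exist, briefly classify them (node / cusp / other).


No singular points in the scanned grid; C is smooth there.

Compute partial derivatives:
  f_x = 4 - 6*x.
  f_y = 1.
f_y = 1 is a nonzero constant, so f_y never vanishes: no point (x, y) can satisfy f = f_x = f_y = 0. In particular no (x, y) ∈ {−4, ..., 4}² is singular; the curve is smooth.


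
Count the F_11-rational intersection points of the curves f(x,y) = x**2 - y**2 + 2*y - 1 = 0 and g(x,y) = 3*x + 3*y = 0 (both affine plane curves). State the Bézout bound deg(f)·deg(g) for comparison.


Common zeros: {(5, 6)}; count = 1; Bézout bound = 2.

deg(f) = 2, deg(g) = 1, so Bézout bound = 2.
Scan x ∈ F_11. For each x, list the y ∈ F_11 with f(x, y) ≡ 0 and those with g(x, y) ≡ 0 (mod 11); the common zeros in that column are the intersection.
  x = 0: f ≡ 0 at y ∈ {1}; g ≡ 0 at y ∈ {0}; common: ∅.
  x = 1: f ≡ 0 at y ∈ {0, 2}; g ≡ 0 at y ∈ {10}; common: ∅.
  x = 2: f ≡ 0 at y ∈ {3, 10}; g ≡ 0 at y ∈ {9}; common: ∅.
  x = 3: f ≡ 0 at y ∈ {4, 9}; g ≡ 0 at y ∈ {8}; common: ∅.
  x = 4: f ≡ 0 at y ∈ {5, 8}; g ≡ 0 at y ∈ {7}; common: ∅.
  x = 5: f ≡ 0 at y ∈ {6, 7}; g ≡ 0 at y ∈ {6}; common: {6}.
  x = 6: f ≡ 0 at y ∈ {6, 7}; g ≡ 0 at y ∈ {5}; common: ∅.
  x = 7: f ≡ 0 at y ∈ {5, 8}; g ≡ 0 at y ∈ {4}; common: ∅.
  x = 8: f ≡ 0 at y ∈ {4, 9}; g ≡ 0 at y ∈ {3}; common: ∅.
  x = 9: f ≡ 0 at y ∈ {3, 10}; g ≡ 0 at y ∈ {2}; common: ∅.
  x = 10: f ≡ 0 at y ∈ {0, 2}; g ≡ 0 at y ∈ {1}; common: ∅.
Collecting: common zeros = {(5, 6)}, so the count is 1.
Comparison with the Bézout bound: 1 ≤ 2 = deg(f)·deg(g), as expected for curves with no common component (the affine F_11-count falls short of the bound because intersections may lie at infinity, over extension fields, or carry multiplicity).


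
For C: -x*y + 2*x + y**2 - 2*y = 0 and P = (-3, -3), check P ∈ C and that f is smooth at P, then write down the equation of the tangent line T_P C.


Tangent line at P: 5*x - 5*y = 0.

Step 1: f(-3, -3) = 0, so P lies on C.
Step 2: partial derivatives
  f_x(x, y) = 2 - y, f_y(x, y) = -x + 2*y - 2.
  f_x(P) = 5, f_y(P) = -5 (gradient nonzero, so P is smooth).
Step 3: tangent line at P: 5·(x − -3) + -5·(y − -3) = 0.
Expanding: 5*x - 5*y = 0.


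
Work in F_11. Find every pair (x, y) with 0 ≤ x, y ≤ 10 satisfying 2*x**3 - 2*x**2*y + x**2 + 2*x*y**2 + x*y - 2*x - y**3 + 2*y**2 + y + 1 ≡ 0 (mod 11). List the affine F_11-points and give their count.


Affine F_11-points: {(1, 3), (3, 4), (8, 5), (9, 9)}; count = 4.

For each of the 121 pairs (x, y) ∈ F_11², evaluate f(x, y) mod 11. Record the zeros.
  x = 0: [0↦1, 1↦3, 2↦3, 3↦6, 4↦6, 5↦8, 6↦6, 7↦5, 8↦10, 9↦4, 10↦3]  zeros at y ∈ ∅
  x = 1: [0↦2, 1↦5, 2↦10, 3↦0, 4↦2, 5↦10, 6↦7, 7↦9, 8↦10, 9↦4, 10↦7]  zeros at y ∈ {3}
  x = 2: [0↦6, 1↦6, 2↦1, 3↦7, 4↦7, 5↦6, 6↦9, 7↦10, 8↦3, 9↦4, 10↦7]  zeros at y ∈ ∅
  x = 3: [0↦3, 1↦7, 2↦10, 3↦6, 4↦0, 5↦8, 6↦2, 7↦9, 8↦1, 9↦5, 10↦4]  zeros at y ∈ {4}
  x = 4: [0↦5, 1↦9, 2↦5, 3↦9, 4↦4, 5↦6, 6↦9, 7↦7, 8↦5, 9↦8, 10↦10]  zeros at y ∈ ∅
  x = 5: [0↦2, 1↦2, 2↦9, 3↦6, 4↦9, 5↦1, 6↦9, 7↦5, 8↦5, 9↦3, 10↦4]  zeros at y ∈ ∅
  x = 6: [0↦6, 1↦9, 2↦1, 3↦9, 4↦5, 5↦5, 6↦3, 7↦4, 8↦2, 9↦2, 10↦9]  zeros at y ∈ ∅
  x = 7: [0↦7, 1↦9, 2↦4, 3↦8, 4↦4, 5↦8, 6↦3, 7↦5, 8↦8, 9↦6, 10↦4]  zeros at y ∈ ∅
  x = 8: [0↦6, 1↦3, 2↦8, 3↦4, 4↦7, 5↦0, 6↦10, 7↦9, 8↦2, 9↦5, 10↦1]  zeros at y ∈ {5}
  x = 9: [0↦4, 1↦3, 2↦3, 3↦9, 4↦4, 5↦4, 6↦3, 7↦6, 8↦7, 9↦0, 10↦1]  zeros at y ∈ {9}
  x = 10: [0↦2, 1↦10, 2↦1, 3↦2, 4↦7, 5↦10, 6↦5, 7↦8, 8↦2, 9↦3, 10↦5]  zeros at y ∈ ∅
Collecting zeros: affine points = {(1, 3), (3, 4), (8, 5), (9, 9)}.
Total count |C(F_11)_aff| = 4.


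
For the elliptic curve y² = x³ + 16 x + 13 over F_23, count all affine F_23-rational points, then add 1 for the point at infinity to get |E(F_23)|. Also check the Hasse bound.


Affine points = {(0, 6), (0, 17), (4, 7), (4, 16), (6, 7), (6, 16), (7, 10), (7, 13), (8, 3), (8, 20), (9, 9), (9, 14), (10, 0), (11, 5), (11, 18), (12, 1), (12, 22), (13, 7), (13, 16), (16, 8), (16, 15), (17, 0), (19, 0)}; affine count = 23; |E(F_23)| = 24.

Discriminant check: Δ ∝ 4a³ + 27b² = 4·16³ + 27·13² = 4·4096 + 27·169 ≡ 17 (mod 23). Nonzero ⇒ E is nonsingular.
For each x ∈ F_23, compute rhs = x³ + 16·x + 13 mod 23, then count y ∈ F_23 with y² ≡ rhs.
  x = 0: rhs = 13, matching y values: 6, 17 (2 points).
  x = 1: rhs = 7, matching y values: none (0 points).
  x = 2: rhs = 7, matching y values: none (0 points).
  x = 3: rhs = 19, matching y values: none (0 points).
  x = 4: rhs = 3, matching y values: 7, 16 (2 points).
  x = 5: rhs = 11, matching y values: none (0 points).
  x = 6: rhs = 3, matching y values: 7, 16 (2 points).
  x = 7: rhs = 8, matching y values: 10, 13 (2 points).
  x = 8: rhs = 9, matching y values: 3, 20 (2 points).
  x = 9: rhs = 12, matching y values: 9, 14 (2 points).
  x = 10: rhs = 0, matching y values: 0 (1 points).
  x = 11: rhs = 2, matching y values: 5, 18 (2 points).
  x = 12: rhs = 1, matching y values: 1, 22 (2 points).
  x = 13: rhs = 3, matching y values: 7, 16 (2 points).
  x = 14: rhs = 14, matching y values: none (0 points).
  x = 15: rhs = 17, matching y values: none (0 points).
  x = 16: rhs = 18, matching y values: 8, 15 (2 points).
  x = 17: rhs = 0, matching y values: 0 (1 points).
  x = 18: rhs = 15, matching y values: none (0 points).
  x = 19: rhs = 0, matching y values: 0 (1 points).
  x = 20: rhs = 7, matching y values: none (0 points).
  x = 21: rhs = 19, matching y values: none (0 points).
  x = 22: rhs = 19, matching y values: none (0 points).
Total affine count: 23.
Full point count |E(F_23)| = 23 + 1 = 24.
Hasse bound: |24 − (23+1)| = |0| = 0 ≤ 2√23 ≈ 9.5917 ✓.


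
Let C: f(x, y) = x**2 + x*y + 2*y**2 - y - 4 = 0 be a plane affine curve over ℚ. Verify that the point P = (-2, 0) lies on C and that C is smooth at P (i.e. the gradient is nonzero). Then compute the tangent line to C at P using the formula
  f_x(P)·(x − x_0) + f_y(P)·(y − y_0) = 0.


Tangent line at P: -4*x - 3*y - 8 = 0.

Step 1: f(-2, 0) = 0, so P lies on C.
Step 2: partial derivatives
  f_x(x, y) = 2*x + y, f_y(x, y) = x + 4*y - 1.
  f_x(P) = -4, f_y(P) = -3 (gradient nonzero, so P is smooth).
Step 3: tangent line at P: -4·(x − -2) + -3·(y − 0) = 0.
Expanding: -4*x - 3*y - 8 = 0.


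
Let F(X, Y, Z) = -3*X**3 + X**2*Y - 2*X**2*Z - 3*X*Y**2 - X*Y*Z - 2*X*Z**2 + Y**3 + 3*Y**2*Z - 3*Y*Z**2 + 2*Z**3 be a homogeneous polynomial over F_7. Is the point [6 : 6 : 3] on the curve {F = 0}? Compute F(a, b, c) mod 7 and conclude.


F(6,6,3) ≡ 5 (mod 7); P is NOT on the curve.

Evaluate F(6, 6, 3) term-by-term (mod 7).
  -3*X**3 ↦ -3·216·1·1 = -648
  X**2*Y ↦ 1·36·6·1 = 216
  -2*X**2*Z ↦ -2·36·1·3 = -216
  -3*X*Y**2 ↦ -3·6·36·1 = -648
  -X*Y*Z ↦ -1·6·6·3 = -108
  -2*X*Z**2 ↦ -2·6·1·9 = -108
  Y**3 ↦ 1·1·216·1 = 216
  3*Y**2*Z ↦ 3·1·36·3 = 324
  -3*Y*Z**2 ↦ -3·1·6·9 = -162
  2*Z**3 ↦ 2·1·1·27 = 54
Sum: F(6, 6, 3) = (-648) + (216) + (-216) + (-648) + (-108) + (-108) + (216) + (324) + (-162) + (54) = -1080.
Reducing mod 7: -1080 ≡ 5 (mod 7).
Since F(a, b, c) ≡ 5 ≠ 0 (mod 7), P does NOT lie on the curve.


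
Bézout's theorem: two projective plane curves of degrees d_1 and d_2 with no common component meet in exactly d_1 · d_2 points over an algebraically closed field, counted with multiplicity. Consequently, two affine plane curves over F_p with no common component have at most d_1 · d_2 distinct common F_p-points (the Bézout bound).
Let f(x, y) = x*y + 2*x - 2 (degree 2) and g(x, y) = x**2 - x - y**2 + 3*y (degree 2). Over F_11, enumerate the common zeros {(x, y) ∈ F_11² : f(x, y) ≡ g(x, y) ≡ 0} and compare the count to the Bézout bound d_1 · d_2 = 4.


Common zeros: {(1, 0)}; count = 1; Bézout bound = 4.

deg(f) = 2, deg(g) = 2, so Bézout bound = 4.
Scan x ∈ F_11. For each x, list the y ∈ F_11 with f(x, y) ≡ 0 and those with g(x, y) ≡ 0 (mod 11); the common zeros in that column are the intersection.
  x = 0: f ≡ 0 at y ∈ ∅; g ≡ 0 at y ∈ {0, 3}; common: ∅.
  x = 1: f ≡ 0 at y ∈ {0}; g ≡ 0 at y ∈ {0, 3}; common: {0}.
  x = 2: f ≡ 0 at y ∈ {10}; g ≡ 0 at y ∈ ∅; common: ∅.
  x = 3: f ≡ 0 at y ∈ {6}; g ≡ 0 at y ∈ {7}; common: ∅.
  x = 4: f ≡ 0 at y ∈ {4}; g ≡ 0 at y ∈ ∅; common: ∅.
  x = 5: f ≡ 0 at y ∈ {5}; g ≡ 0 at y ∈ {1, 2}; common: ∅.
  x = 6: f ≡ 0 at y ∈ {2}; g ≡ 0 at y ∈ ∅; common: ∅.
  x = 7: f ≡ 0 at y ∈ {3}; g ≡ 0 at y ∈ {1, 2}; common: ∅.
  x = 8: f ≡ 0 at y ∈ {1}; g ≡ 0 at y ∈ ∅; common: ∅.
  x = 9: f ≡ 0 at y ∈ {8}; g ≡ 0 at y ∈ {7}; common: ∅.
  x = 10: f ≡ 0 at y ∈ {7}; g ≡ 0 at y ∈ ∅; common: ∅.
Collecting: common zeros = {(1, 0)}, so the count is 1.
Comparison with the Bézout bound: 1 ≤ 4 = deg(f)·deg(g), as expected for curves with no common component (the affine F_11-count falls short of the bound because intersections may lie at infinity, over extension fields, or carry multiplicity).


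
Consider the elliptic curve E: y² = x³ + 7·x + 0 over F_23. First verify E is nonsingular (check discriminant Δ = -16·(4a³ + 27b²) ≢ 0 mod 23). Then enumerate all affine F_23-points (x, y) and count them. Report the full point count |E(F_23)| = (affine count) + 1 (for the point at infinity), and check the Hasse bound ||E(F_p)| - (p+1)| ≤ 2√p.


Affine points = {(0, 0), (1, 10), (1, 13), (3, 5), (3, 18), (4, 0), (7, 1), (7, 22), (8, 4), (8, 19), (10, 9), (10, 14), (12, 8), (12, 15), (14, 6), (14, 17), (17, 8), (17, 15), (18, 1), (18, 22), (19, 0), (21, 1), (21, 22)}; affine count = 23; |E(F_23)| = 24.

Discriminant check: Δ ∝ 4a³ + 27b² = 4·7³ + 27·0² = 4·343 + 27·0 ≡ 15 (mod 23). Nonzero ⇒ E is nonsingular.
For each x ∈ F_23, compute rhs = x³ + 7·x + 0 mod 23, then count y ∈ F_23 with y² ≡ rhs.
  x = 0: rhs = 0, matching y values: 0 (1 points).
  x = 1: rhs = 8, matching y values: 10, 13 (2 points).
  x = 2: rhs = 22, matching y values: none (0 points).
  x = 3: rhs = 2, matching y values: 5, 18 (2 points).
  x = 4: rhs = 0, matching y values: 0 (1 points).
  x = 5: rhs = 22, matching y values: none (0 points).
  x = 6: rhs = 5, matching y values: none (0 points).
  x = 7: rhs = 1, matching y values: 1, 22 (2 points).
  x = 8: rhs = 16, matching y values: 4, 19 (2 points).
  x = 9: rhs = 10, matching y values: none (0 points).
  x = 10: rhs = 12, matching y values: 9, 14 (2 points).
  x = 11: rhs = 5, matching y values: none (0 points).
  x = 12: rhs = 18, matching y values: 8, 15 (2 points).
  x = 13: rhs = 11, matching y values: none (0 points).
  x = 14: rhs = 13, matching y values: 6, 17 (2 points).
  x = 15: rhs = 7, matching y values: none (0 points).
  x = 16: rhs = 22, matching y values: none (0 points).
  x = 17: rhs = 18, matching y values: 8, 15 (2 points).
  x = 18: rhs = 1, matching y values: 1, 22 (2 points).
  x = 19: rhs = 0, matching y values: 0 (1 points).
  x = 20: rhs = 21, matching y values: none (0 points).
  x = 21: rhs = 1, matching y values: 1, 22 (2 points).
  x = 22: rhs = 15, matching y values: none (0 points).
Total affine count: 23.
Full point count |E(F_23)| = 23 + 1 = 24.
Hasse bound: |24 − (23+1)| = |0| = 0 ≤ 2√23 ≈ 9.5917 ✓.
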